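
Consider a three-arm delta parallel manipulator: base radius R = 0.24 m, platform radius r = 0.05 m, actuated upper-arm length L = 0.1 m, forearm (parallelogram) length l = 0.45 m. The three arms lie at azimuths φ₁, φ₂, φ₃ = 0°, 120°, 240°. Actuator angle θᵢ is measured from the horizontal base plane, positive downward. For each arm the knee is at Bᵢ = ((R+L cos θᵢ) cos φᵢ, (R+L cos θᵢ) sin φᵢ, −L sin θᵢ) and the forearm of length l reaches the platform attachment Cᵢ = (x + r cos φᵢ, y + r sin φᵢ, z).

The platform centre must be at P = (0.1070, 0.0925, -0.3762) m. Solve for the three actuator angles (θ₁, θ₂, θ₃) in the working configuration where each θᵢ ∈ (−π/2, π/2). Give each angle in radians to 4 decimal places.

rotate P by −φ1: (0.1070, 0.0925, -0.3762)
  A cos θ + B sin θ = C:  0.0830·cos θ + -0.3762·sin θ = 0.1776
  √(A²+B²)=0.3852;  θ1 = -1.3536+1.0916 ≈ -0.2621
arm 2 (φ=120.0°): x'=0.0266, y'=-0.1389
  e−x'=0.1634;  (l²−L²−(e−x')²−y'²−z²)/2L = 0.0249
  θ2 = atan2(B,A) + arccos(C/0.4102) = 0.3490
φ3=240.0° → target in arm frame (-0.1336, 0.0464)
  e−x'=0.3236;  (l²−L²−(e−x')²−y'²−z²)/2L = -0.2795
  γ=atan2(-0.3762,0.3236)=-0.8604;  ψ=arccos(-0.5633)=2.1691;  θ3=γ+ψ≈1.3087

θ₁ = -0.2621, θ₂ = 0.3490, θ₃ = 1.3087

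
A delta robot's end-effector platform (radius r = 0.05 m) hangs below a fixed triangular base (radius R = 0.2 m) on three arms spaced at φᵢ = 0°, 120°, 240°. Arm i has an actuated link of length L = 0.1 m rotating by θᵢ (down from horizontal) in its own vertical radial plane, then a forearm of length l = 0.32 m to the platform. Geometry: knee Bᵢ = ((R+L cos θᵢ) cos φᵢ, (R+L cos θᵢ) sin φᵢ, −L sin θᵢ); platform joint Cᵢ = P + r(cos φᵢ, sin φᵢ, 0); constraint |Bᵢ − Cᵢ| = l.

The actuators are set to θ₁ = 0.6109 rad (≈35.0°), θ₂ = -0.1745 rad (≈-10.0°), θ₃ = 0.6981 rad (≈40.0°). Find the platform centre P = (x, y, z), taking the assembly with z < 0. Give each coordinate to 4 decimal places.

arm 1 at φ=0.0°: ρ1 = 0.2319;  centre 1 = (0.2319, 0.0000, -0.0574)
centre 2 = (0.2485·cos120.0°, 0.2485·sin120.0°, 0.0174) = (-0.1242, 0.2152, 0.0174)
centre 3 = (0.2266·cos240.0°, 0.2266·sin240.0°, -0.0643) = (-0.1133, -0.1962, -0.0643)
subtract pairs → two planes through P
linear system: -0.7123x+0.4304y = 0.0050−0.1494z; -0.6904x+-0.3925y = -0.0016−-0.0138z
Cramer: x(z) = -0.0022+0.0914z;  y(z) = 0.0079-0.1960z
into |P−centre ₁|² = l²: 1.0468z² + 0.0688z + -0.0442 = 0;  Δ = 0.1900;  z = -0.2411 or 0.1753 → z<0 root = -0.2411
x = -0.0242, y = 0.0552

(-0.0242, 0.0552, -0.2411)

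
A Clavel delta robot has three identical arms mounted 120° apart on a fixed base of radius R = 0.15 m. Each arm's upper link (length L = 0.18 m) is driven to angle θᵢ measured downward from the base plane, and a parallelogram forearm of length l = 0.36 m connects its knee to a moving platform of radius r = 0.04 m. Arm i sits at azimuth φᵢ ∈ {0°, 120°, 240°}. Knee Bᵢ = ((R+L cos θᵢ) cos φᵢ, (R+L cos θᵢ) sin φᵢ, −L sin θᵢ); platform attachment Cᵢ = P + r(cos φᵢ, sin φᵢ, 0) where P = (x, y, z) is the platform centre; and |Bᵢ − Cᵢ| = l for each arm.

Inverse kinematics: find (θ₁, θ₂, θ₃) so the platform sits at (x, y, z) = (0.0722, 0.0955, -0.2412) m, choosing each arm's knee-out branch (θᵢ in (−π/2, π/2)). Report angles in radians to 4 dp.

θ₁ = -0.1745, θ₂ = -0.0002, θ₃ = 0.8725

arm 1 (φ=0.0°): x'=0.0722, y'=0.0955
  A cos θ + B sin θ = C:  0.0378·cos θ + -0.2412·sin θ = 0.0791
  γ=atan2(-0.2412,0.0378)=-1.4153;  ψ=arccos(0.3240)=1.2409;  θ1=γ+ψ≈-0.1745
rotate P by −φ2: (0.0466, -0.1103, -0.2412)
  A cos θ + B sin θ = C:  0.0634·cos θ + -0.2412·sin θ = 0.0635
  γ=atan2(-0.2412,0.0634)=-1.3138;  ψ=arccos(0.2544)=1.3135;  θ2=γ+ψ≈-0.0002
arm 3 (φ=240.0°): x'=-0.1188, y'=0.0148
  A=0.2288, B=-0.2412, C=(l²−L²−A²−y'²−z²)/(2L)=-0.0376
  γ=atan2(-0.2412,0.2288)=-0.8118;  ψ=arccos(-0.1132)=1.6842;  θ3=γ+ψ≈0.8725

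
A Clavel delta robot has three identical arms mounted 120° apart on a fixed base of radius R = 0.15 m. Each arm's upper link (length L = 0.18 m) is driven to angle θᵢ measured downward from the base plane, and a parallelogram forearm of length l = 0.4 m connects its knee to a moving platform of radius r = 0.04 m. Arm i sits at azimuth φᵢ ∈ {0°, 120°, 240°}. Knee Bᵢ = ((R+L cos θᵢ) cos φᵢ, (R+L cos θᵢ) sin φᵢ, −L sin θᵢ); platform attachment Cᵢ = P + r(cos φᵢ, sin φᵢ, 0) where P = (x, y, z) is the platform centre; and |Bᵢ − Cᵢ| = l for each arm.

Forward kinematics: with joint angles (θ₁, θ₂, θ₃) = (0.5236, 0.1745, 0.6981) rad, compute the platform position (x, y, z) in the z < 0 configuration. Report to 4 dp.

(-0.0124, 0.0757, -0.3672)

arm 1 at φ=0.0°: (R−r)+L cos θ1 = 0.2659;  centre 1 = (0.2659, 0.0000, -0.0900)
arm 2 at φ=120.0°: (R−r)+L cos θ2 = 0.2873;  centre 2 = (-0.1436, 0.2488, -0.0313)
centre 3 = (0.2479·cos240.0°, 0.2479·sin240.0°, -0.1157) = (-0.1239, -0.2147, -0.1157)
subtract pairs → two planes through P
[-0.8190 0.4976 0.1175]·P = 0.0047;  [-0.7797 -0.4294 -0.0514]·P = -0.0040
det = 0.7396;  x = -0.0001+0.0336z,  y = 0.0093+-0.1808z
quadratic in z: (1.0338)z²+(0.1587)z+(-0.0811)=0, √Δ=0.6004 → z ∈ {-0.3672, 0.2136}; z = -0.3672 (taking z<0)
x = -0.0124, y = 0.0757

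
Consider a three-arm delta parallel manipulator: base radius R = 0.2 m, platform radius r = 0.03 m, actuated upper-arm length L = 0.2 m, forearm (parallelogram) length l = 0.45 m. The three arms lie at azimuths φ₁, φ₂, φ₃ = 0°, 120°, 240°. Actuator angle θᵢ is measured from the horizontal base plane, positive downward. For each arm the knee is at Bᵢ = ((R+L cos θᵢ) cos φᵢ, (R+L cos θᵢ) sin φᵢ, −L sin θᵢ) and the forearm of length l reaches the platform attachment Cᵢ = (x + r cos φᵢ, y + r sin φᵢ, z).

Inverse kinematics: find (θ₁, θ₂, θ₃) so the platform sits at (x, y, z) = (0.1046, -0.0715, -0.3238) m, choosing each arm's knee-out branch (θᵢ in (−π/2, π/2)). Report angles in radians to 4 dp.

θ₁ = -0.1746, θ₂ = 0.8726, θ₃ = 0.3492

rotate P by −φ1: (0.1046, -0.0715, -0.3238)
  A cos θ + B sin θ = C:  0.0654·cos θ + -0.3238·sin θ = 0.1207
  √(A²+B²)=0.3303;  θ1 = -1.3715+1.1969 ≈ -0.1746
rotate P by −φ2: (-0.1142, -0.0548, -0.3238)
  A cos θ + B sin θ = C:  0.2842·cos θ + -0.3238·sin θ = -0.0653
  √(A²+B²)=0.4308;  θ2 = -0.8504+1.7230 ≈ 0.8726
rotate P by −φ3: (0.0096, 0.1263, -0.3238)
  A=0.1604, B=-0.3238, C=(l²−L²−A²−y'²−z²)/(2L)=0.0399
  γ=atan2(-0.3238,0.1604)=-1.1109;  ψ=arccos(0.1105)=1.4601;  θ3=γ+ψ≈0.3492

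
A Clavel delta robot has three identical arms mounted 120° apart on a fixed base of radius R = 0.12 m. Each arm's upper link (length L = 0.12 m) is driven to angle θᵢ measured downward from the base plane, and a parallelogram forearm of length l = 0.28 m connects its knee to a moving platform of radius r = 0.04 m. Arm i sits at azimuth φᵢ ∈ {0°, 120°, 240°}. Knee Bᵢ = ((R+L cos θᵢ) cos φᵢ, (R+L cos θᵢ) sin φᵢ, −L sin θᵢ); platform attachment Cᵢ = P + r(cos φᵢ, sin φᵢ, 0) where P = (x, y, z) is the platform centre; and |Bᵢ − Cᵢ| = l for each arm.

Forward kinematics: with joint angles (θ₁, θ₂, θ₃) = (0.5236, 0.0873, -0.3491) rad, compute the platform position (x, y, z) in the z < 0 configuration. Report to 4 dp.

(-0.0571, -0.0292, -0.1996)

φ1=0.0°: virtual centre (0.1839, 0.0000, -0.0600), radius l
φ2=120.0°: virtual centre (-0.0998, 0.1728, -0.0105), radius l
φ3=240.0°: virtual centre (-0.0964, -0.1669, 0.0410), radius l
|O₂|²−|O₁|² = 0.0025;  |O₃|²−|O₁|² = 0.0014
plane₁₂: -0.5674x+0.3456y+0.0991z = 0.0025
det = 0.3832;  x = -0.0035+0.2686z,  y = 0.0016+0.1543z
sphere 1 gives Az²+Bz+C=0 with A=1.0960, B=0.0198, C=-0.0397;  B²−4AC=0.1744;  roots -0.1996, 0.1815;  negative root z = -0.1996
x = -0.0571, y = -0.0292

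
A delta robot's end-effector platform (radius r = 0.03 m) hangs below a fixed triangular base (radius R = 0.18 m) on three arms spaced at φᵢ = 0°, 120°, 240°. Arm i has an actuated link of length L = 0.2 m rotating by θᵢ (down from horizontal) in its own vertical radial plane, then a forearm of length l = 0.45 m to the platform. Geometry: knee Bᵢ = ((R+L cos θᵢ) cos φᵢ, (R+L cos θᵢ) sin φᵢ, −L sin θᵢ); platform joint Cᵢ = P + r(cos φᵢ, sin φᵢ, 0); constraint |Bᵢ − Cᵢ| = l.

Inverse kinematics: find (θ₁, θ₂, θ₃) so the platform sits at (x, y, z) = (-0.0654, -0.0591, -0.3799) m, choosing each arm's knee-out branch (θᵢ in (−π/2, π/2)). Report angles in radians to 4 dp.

φ1=0.0° → target in arm frame (-0.0654, -0.0591)
  A cos θ + B sin θ = C:  0.2154·cos θ + -0.3799·sin θ = -0.0793
  γ=atan2(-0.3799,0.2154)=-1.0550;  ψ=arccos(-0.1815)=1.7534;  θ1=γ+ψ≈0.6984
φ2=120.0° → target in arm frame (-0.0185, 0.0862)
  e−x'=0.1685;  (l²−L²−(e−x')²−y'²−z²)/2L = -0.0441
  √(A²+B²)=0.4156;  θ2 = -1.1534+1.6771 ≈ 0.5237
rotate P by −φ3: (0.0839, -0.0271, -0.3799)
  A cos θ + B sin θ = C:  0.0661·cos θ + -0.3799·sin θ = 0.0327
  √(A²+B²)=0.3856;  θ3 = -1.3985+1.4860 ≈ 0.0875

θ₁ = 0.6984, θ₂ = 0.5237, θ₃ = 0.0875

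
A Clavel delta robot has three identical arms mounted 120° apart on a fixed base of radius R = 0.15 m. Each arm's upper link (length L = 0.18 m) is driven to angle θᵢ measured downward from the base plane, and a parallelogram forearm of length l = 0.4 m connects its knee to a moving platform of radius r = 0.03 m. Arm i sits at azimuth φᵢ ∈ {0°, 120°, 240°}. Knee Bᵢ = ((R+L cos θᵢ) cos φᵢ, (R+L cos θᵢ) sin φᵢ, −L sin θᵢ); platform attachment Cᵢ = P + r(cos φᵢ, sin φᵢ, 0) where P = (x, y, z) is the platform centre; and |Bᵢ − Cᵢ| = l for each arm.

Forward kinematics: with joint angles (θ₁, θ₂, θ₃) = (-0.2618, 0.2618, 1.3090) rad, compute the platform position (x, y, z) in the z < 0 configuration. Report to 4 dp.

(0.1522, 0.1562, -0.2933)

φ1=0.0°: virtual centre (0.2939, 0.0000, 0.0466), radius l
centre 2 = (0.2939·cos120.0°, 0.2939·sin120.0°, -0.0466) = (-0.1469, 0.2545, -0.0466)
centre 3 = (0.1666·cos240.0°, 0.1666·sin240.0°, -0.1739) = (-0.0833, -0.1443, -0.1739)
eliminate P² terms by subtracting sphere 1 from 2 and 3
linear system: -0.8816x+0.5090y = 0.0000−-0.1864z; -0.7543x+-0.2885y = -0.0305−-0.4409z
det = 0.6383;  x = 0.0244+-0.4358z,  y = 0.0422+-0.3887z
sphere 1 gives Az²+Bz+C=0 with A=1.3411, B=0.1089, C=-0.0834;  B²−4AC=0.4593;  roots -0.2933, 0.2121;  negative root z = -0.2933
x = 0.1522, y = 0.1562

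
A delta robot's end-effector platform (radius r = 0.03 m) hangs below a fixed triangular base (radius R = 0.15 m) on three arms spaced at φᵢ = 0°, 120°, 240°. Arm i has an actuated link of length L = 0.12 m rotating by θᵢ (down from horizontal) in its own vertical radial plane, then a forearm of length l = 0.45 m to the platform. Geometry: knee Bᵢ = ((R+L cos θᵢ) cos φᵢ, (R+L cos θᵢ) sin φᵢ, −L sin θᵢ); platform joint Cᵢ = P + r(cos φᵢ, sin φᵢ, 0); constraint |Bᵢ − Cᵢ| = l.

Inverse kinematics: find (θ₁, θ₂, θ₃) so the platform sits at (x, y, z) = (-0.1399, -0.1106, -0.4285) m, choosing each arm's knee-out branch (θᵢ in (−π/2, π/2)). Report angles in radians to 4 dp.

θ₁ = 1.2216, θ₂ = 0.7848, θ₃ = -0.0876

arm 1 (φ=0.0°): x'=-0.1399, y'=-0.1106
  e−x'=0.2599;  (l²−L²−(e−x')²−y'²−z²)/2L = -0.3137
  γ=atan2(-0.4285,0.2599)=-1.0256;  ψ=arccos(-0.6260)=2.2472;  θ1=γ+ψ≈1.2216
rotate P by −φ2: (-0.0258, 0.1765, -0.4285)
  A cos θ + B sin θ = C:  0.1458·cos θ + -0.4285·sin θ = -0.1997
  √(A²+B²)=0.4526;  θ2 = -1.2428+2.0276 ≈ 0.7848
φ3=240.0° → target in arm frame (0.1657, -0.0659)
  A cos θ + B sin θ = C:  -0.0457·cos θ + -0.4285·sin θ = -0.0081
  γ=atan2(-0.4285,-0.0457)=-1.6771;  ψ=arccos(-0.0188)=1.5896;  θ3=γ+ψ≈-0.0876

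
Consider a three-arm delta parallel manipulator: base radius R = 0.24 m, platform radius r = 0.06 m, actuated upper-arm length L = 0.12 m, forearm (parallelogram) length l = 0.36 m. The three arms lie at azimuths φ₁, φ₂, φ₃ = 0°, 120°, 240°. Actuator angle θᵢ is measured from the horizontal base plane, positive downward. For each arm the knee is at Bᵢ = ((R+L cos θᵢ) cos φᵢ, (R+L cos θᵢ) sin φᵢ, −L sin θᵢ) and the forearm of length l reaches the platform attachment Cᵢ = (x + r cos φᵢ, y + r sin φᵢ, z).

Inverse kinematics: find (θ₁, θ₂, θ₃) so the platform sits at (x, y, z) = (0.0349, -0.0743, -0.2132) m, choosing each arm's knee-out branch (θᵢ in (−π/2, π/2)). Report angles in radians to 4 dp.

φ1=0.0° → target in arm frame (0.0349, -0.0743)
  A=0.1451, B=-0.2132, C=(l²−L²−A²−y'²−z²)/(2L)=0.1799
  θ1 = atan2(B,A) + arccos(C/0.2579) = -0.1743
rotate P by −φ2: (-0.0818, 0.0069, -0.2132)
  A cos θ + B sin θ = C:  0.2618·cos θ + -0.2132·sin θ = 0.0048
  γ=atan2(-0.2132,0.2618)=-0.6834;  ψ=arccos(0.0143)=1.5565;  θ2=γ+ψ≈0.8730
arm 3 (φ=240.0°): x'=0.0469, y'=0.0674
  A cos θ + B sin θ = C:  0.1331·cos θ + -0.2132·sin θ = 0.1979
  θ3 = atan2(B,A) + arccos(C/0.2513) = -0.3483

θ₁ = -0.1743, θ₂ = 0.8730, θ₃ = -0.3483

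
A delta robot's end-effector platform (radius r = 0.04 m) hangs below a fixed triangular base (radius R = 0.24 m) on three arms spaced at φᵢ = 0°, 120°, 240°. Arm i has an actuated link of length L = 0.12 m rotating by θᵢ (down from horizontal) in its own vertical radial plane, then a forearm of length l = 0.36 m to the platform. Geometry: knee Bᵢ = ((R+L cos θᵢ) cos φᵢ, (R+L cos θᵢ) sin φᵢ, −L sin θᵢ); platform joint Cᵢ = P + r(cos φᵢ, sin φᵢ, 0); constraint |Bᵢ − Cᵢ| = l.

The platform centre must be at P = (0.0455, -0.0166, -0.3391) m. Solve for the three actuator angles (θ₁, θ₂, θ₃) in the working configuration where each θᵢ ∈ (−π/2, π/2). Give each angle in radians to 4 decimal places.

θ₁ = 0.6984, θ₂ = 1.2214, θ₃ = 1.0473

arm 1 (φ=0.0°): x'=0.0455, y'=-0.0166
  A cos θ + B sin θ = C:  0.1545·cos θ + -0.3391·sin θ = -0.0997
  √(A²+B²)=0.3726;  θ1 = -1.1433+1.8417 ≈ 0.6984
rotate P by −φ2: (-0.0371, -0.0311, -0.3391)
  e−x'=0.2371;  (l²−L²−(e−x')²−y'²−z²)/2L = -0.2374
  √(A²+B²)=0.4138;  θ2 = -0.9606+2.1820 ≈ 1.2214
rotate P by −φ3: (-0.0084, 0.0477, -0.3391)
  e−x'=0.2084;  (l²−L²−(e−x')²−y'²−z²)/2L = -0.1895
  √(A²+B²)=0.3980;  θ3 = -1.0198+2.0671 ≈ 1.0473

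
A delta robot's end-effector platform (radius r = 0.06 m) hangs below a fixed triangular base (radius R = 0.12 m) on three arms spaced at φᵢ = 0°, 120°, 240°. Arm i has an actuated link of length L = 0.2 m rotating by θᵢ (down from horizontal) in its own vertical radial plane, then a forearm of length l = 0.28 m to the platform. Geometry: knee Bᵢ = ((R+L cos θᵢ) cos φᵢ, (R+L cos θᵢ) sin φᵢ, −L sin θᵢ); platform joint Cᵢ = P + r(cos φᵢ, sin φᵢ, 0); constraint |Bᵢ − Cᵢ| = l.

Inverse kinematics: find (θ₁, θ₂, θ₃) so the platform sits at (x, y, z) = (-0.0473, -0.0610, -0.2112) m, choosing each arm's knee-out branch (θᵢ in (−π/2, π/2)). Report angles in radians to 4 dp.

θ₁ = 0.6983, θ₂ = 0.6112, θ₃ = -0.0001

rotate P by −φ1: (-0.0473, -0.0610, -0.2112)
  A cos θ + B sin θ = C:  0.1073·cos θ + -0.2112·sin θ = -0.0536
  θ1 = atan2(B,A) + arccos(C/0.2369) = 0.6983
arm 2 (φ=120.0°): x'=-0.0292, y'=0.0715
  e−x'=0.0892;  (l²−L²−(e−x')²−y'²−z²)/2L = -0.0482
  √(A²+B²)=0.2293;  θ2 = -1.1713+1.7825 ≈ 0.6112
arm 3 (φ=240.0°): x'=0.0765, y'=-0.0105
  e−x'=-0.0165;  (l²−L²−(e−x')²−y'²−z²)/2L = -0.0165
  √(A²+B²)=0.2118;  θ3 = -1.6487+1.6486 ≈ -0.0001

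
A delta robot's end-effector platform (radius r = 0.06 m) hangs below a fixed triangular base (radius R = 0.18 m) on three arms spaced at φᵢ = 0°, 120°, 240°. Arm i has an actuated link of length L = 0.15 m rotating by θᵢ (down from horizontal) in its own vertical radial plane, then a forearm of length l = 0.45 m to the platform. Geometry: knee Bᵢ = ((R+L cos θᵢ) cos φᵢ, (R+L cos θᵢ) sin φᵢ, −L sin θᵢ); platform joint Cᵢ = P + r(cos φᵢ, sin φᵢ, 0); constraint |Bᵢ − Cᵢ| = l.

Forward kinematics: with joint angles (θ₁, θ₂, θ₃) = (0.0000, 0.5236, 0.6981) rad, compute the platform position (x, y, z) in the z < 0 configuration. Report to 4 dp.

arm 1 at φ=0.0°: ρ1 = 0.2700;  O1 = (0.2700, 0.0000, 0.0000)
φ2=120.0°: virtual centre (-0.1250, 0.2164, -0.0750), radius l
arm 3 at φ=240.0°: ρ3 = 0.2349;  O3 = (-0.1175, -0.2034, -0.0964)
subtract pairs → two planes through P
[-0.7899 0.4328 -0.1500]·P = -0.0048;  [-0.7749 -0.4069 -0.1928]·P = -0.0084
Cramer: x(z) = 0.0085-0.2200z;  y(z) = 0.0044-0.0549z
sphere 1 gives Az²+Bz+C=0 with A=1.0514, B=0.1146, C=-0.1341;  B²−4AC=0.5772;  roots -0.4158, 0.3068;  negative root z = -0.4158
x = 0.1000, y = 0.0273

(0.1000, 0.0273, -0.4158)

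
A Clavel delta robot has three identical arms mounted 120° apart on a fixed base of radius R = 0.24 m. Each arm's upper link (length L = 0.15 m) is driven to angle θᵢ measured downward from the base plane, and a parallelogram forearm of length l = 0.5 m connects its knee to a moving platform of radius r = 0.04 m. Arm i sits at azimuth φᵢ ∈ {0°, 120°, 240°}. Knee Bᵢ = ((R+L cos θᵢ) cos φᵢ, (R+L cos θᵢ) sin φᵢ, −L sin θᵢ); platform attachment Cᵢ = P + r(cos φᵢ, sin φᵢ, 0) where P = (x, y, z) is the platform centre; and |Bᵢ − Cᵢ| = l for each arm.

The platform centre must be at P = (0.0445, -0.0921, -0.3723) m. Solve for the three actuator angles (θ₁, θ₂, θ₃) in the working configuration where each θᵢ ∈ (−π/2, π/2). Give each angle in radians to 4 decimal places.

θ₁ = -0.0875, θ₂ = 0.6980, θ₃ = -0.1740

φ1=0.0° → target in arm frame (0.0445, -0.0921)
  A cos θ + B sin θ = C:  0.1555·cos θ + -0.3723·sin θ = 0.1874
  γ=atan2(-0.3723,0.1555)=-1.1751;  ψ=arccos(0.4646)=1.0877;  θ1=γ+ψ≈-0.0875
arm 2 (φ=120.0°): x'=-0.1020, y'=0.0075
  A=0.3020, B=-0.3723, C=(l²−L²−A²−y'²−z²)/(2L)=-0.0079
  γ=atan2(-0.3723,0.3020)=-0.8893;  ψ=arccos(-0.0165)=1.5873;  θ2=γ+ψ≈0.6980
rotate P by −φ3: (0.0575, 0.0846, -0.3723)
  A=0.1425, B=-0.3723, C=(l²−L²−A²−y'²−z²)/(2L)=0.2048
  θ3 = atan2(B,A) + arccos(C/0.3986) = -0.1740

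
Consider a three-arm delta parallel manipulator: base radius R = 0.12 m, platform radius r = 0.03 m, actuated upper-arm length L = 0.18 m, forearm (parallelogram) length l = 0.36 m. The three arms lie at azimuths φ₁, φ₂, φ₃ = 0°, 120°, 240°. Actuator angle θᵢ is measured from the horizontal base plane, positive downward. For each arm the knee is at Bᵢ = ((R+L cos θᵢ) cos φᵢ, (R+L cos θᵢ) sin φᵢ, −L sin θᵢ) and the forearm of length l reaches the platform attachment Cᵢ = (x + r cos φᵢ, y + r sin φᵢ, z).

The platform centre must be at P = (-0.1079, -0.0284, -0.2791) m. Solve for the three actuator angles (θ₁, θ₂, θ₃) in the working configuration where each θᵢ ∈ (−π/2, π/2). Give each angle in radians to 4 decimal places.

rotate P by −φ1: (-0.1079, -0.0284, -0.2791)
  A cos θ + B sin θ = C:  0.1979·cos θ + -0.2791·sin θ = -0.0574
  θ1 = atan2(B,A) + arccos(C/0.3421) = 0.7854
arm 2 (φ=120.0°): x'=0.0294, y'=0.1076
  A cos θ + B sin θ = C:  0.0606·cos θ + -0.2791·sin θ = 0.0112
  γ=atan2(-0.2791,0.0606)=-1.3568;  ψ=arccos(0.0393)=1.5315;  θ2=γ+ψ≈0.1747
arm 3 (φ=240.0°): x'=0.0785, y'=-0.0792
  A=0.0115, B=-0.2791, C=(l²−L²−A²−y'²−z²)/(2L)=0.0358
  γ=atan2(-0.2791,0.0115)=-1.5298;  ψ=arccos(0.1282)=1.4422;  θ3=γ+ψ≈-0.0875

θ₁ = 0.7854, θ₂ = 0.1747, θ₃ = -0.0875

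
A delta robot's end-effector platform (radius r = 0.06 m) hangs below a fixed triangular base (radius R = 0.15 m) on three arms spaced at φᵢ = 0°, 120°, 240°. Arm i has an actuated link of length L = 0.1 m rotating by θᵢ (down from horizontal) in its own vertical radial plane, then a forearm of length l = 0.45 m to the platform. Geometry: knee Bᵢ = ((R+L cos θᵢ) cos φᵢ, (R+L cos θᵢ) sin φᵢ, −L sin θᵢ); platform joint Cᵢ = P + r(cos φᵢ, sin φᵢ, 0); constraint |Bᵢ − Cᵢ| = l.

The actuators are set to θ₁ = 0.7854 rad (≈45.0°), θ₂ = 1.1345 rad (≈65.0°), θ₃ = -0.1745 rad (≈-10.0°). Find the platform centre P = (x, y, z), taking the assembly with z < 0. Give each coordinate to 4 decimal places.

(-0.0423, -0.1808, -0.4293)

arm 1 at φ=0.0°: (R−r)+L cos θ1 = 0.1607;  O1 = (0.1607, 0.0000, -0.0707)
φ2=120.0°: virtual centre (-0.0661, 0.1145, -0.0906), radius l
arm 3 at φ=240.0°: (R−r)+L cos θ3 = 0.1885;  O3 = (-0.0942, -0.1632, 0.0174)
eliminate P² terms by subtracting sphere 1 from 2 and 3
linear system: -0.4537x+0.2291y = -0.0051−-0.0398z; -0.5099x+-0.3265y = 0.0050−0.1761z
Cramer: x(z) = 0.0020+0.1032z;  y(z) = -0.0184+0.3783z
sphere 1 gives Az²+Bz+C=0 with A=1.1538, B=0.0947, C=-0.1720;  B²−4AC=0.8026;  roots -0.4293, 0.3472;  negative root z = -0.4293
x = -0.0423, y = -0.1808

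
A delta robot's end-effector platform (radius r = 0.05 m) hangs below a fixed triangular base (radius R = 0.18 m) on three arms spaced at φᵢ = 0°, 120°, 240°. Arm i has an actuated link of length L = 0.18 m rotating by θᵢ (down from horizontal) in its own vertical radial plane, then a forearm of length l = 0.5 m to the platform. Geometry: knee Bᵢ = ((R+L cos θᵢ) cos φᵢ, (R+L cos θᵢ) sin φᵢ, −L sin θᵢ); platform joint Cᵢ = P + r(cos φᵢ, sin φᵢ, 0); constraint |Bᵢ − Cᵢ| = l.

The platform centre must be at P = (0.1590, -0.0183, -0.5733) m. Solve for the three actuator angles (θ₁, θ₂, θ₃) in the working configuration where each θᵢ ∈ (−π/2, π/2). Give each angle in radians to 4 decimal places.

θ₁ = 0.5237, θ₂ = 1.3092, θ₃ = 1.2220

rotate P by −φ1: (0.1590, -0.0183, -0.5733)
  e−x'=-0.0290;  (l²−L²−(e−x')²−y'²−z²)/2L = -0.3118
  γ=atan2(-0.5733,-0.0290)=-1.6213;  ψ=arccos(-0.5432)=2.1450;  θ1=γ+ψ≈0.5237
rotate P by −φ2: (-0.0953, -0.1285, -0.5733)
  e−x'=0.2253;  (l²−L²−(e−x')²−y'²−z²)/2L = -0.4955
  θ2 = atan2(B,A) + arccos(C/0.6160) = 1.3092
φ3=240.0° → target in arm frame (-0.0637, 0.1468)
  A=0.1937, B=-0.5733, C=(l²−L²−A²−y'²−z²)/(2L)=-0.4726
  γ=atan2(-0.5733,0.1937)=-1.2450;  ψ=arccos(-0.7810)=2.4671;  θ3=γ+ψ≈1.2220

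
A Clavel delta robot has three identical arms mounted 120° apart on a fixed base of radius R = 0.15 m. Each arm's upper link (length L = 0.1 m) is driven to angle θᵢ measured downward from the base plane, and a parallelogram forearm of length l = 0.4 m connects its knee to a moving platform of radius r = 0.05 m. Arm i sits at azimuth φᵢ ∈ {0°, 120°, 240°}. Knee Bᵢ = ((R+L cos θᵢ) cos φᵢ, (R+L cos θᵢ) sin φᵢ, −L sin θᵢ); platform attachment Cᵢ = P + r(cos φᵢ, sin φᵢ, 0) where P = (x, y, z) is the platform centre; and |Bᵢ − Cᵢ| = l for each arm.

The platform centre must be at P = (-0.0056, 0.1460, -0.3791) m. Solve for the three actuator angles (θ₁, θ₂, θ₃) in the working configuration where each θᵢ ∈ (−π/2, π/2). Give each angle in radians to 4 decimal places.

θ₁ = 0.6108, θ₂ = -0.0873, θ₃ = 1.1342

φ1=0.0° → target in arm frame (-0.0056, 0.1460)
  A cos θ + B sin θ = C:  0.1056·cos θ + -0.3791·sin θ = -0.1309
  √(A²+B²)=0.3935;  θ1 = -1.2991+1.9099 ≈ 0.6108
φ2=120.0° → target in arm frame (0.1292, -0.0682)
  A cos θ + B sin θ = C:  -0.0292·cos θ + -0.3791·sin θ = 0.0039
  θ2 = atan2(B,A) + arccos(C/0.3802) = -0.0873
arm 3 (φ=240.0°): x'=-0.1236, y'=-0.0778
  A cos θ + B sin θ = C:  0.2236·cos θ + -0.3791·sin θ = -0.2490
  θ3 = atan2(B,A) + arccos(C/0.4401) = 1.1342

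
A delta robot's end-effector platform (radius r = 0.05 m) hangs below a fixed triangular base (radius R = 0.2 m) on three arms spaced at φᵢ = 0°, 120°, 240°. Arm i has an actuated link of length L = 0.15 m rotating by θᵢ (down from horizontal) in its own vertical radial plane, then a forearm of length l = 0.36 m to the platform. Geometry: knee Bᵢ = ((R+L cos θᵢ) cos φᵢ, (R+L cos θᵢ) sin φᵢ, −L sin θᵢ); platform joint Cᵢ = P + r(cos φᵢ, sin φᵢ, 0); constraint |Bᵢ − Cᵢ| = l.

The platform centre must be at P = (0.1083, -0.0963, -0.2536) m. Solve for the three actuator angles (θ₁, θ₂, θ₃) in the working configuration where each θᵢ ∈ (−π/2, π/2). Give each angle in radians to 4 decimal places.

rotate P by −φ1: (0.1083, -0.0963, -0.2536)
  e−x'=0.0417;  (l²−L²−(e−x')²−y'²−z²)/2L = 0.1059
  θ1 = atan2(B,A) + arccos(C/0.2570) = -0.2618
arm 2 (φ=120.0°): x'=-0.1375, y'=-0.0456
  e−x'=0.2875;  (l²−L²−(e−x')²−y'²−z²)/2L = -0.1399
  θ2 = atan2(B,A) + arccos(C/0.3834) = 1.2217
arm 3 (φ=240.0°): x'=0.0292, y'=0.1419
  e−x'=0.1208;  (l²−L²−(e−x')²−y'²−z²)/2L = 0.0269
  θ3 = atan2(B,A) + arccos(C/0.2809) = 0.3486

θ₁ = -0.2618, θ₂ = 1.2217, θ₃ = 0.3486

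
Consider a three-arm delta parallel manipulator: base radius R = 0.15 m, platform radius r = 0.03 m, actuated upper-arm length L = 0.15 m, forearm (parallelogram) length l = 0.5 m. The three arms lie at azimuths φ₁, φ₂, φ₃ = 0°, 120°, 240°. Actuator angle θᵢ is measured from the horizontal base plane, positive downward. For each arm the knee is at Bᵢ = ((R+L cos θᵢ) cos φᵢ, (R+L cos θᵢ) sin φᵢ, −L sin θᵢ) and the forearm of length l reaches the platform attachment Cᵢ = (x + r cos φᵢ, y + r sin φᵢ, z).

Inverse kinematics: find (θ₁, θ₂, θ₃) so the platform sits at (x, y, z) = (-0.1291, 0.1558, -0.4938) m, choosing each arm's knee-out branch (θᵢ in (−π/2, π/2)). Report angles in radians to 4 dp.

arm 1 (φ=0.0°): x'=-0.1291, y'=0.1558
  A cos θ + B sin θ = C:  0.2491·cos θ + -0.4938·sin θ = -0.3422
  γ=atan2(-0.4938,0.2491)=-1.1036;  ψ=arccos(-0.6187)=2.2379;  θ1=γ+ψ≈1.1343
arm 2 (φ=120.0°): x'=0.1995, y'=0.0339
  e−x'=-0.0795;  (l²−L²−(e−x')²−y'²−z²)/2L = -0.0793
  θ2 = atan2(B,A) + arccos(C/0.5002) = -0.0003
φ3=240.0° → target in arm frame (-0.0704, -0.1897)
  A cos θ + B sin θ = C:  0.1904·cos θ + -0.4938·sin θ = -0.2952
  γ=atan2(-0.4938,0.1904)=-1.2028;  ψ=arccos(-0.5579)=2.1626;  θ3=γ+ψ≈0.9598

θ₁ = 1.1343, θ₂ = -0.0003, θ₃ = 0.9598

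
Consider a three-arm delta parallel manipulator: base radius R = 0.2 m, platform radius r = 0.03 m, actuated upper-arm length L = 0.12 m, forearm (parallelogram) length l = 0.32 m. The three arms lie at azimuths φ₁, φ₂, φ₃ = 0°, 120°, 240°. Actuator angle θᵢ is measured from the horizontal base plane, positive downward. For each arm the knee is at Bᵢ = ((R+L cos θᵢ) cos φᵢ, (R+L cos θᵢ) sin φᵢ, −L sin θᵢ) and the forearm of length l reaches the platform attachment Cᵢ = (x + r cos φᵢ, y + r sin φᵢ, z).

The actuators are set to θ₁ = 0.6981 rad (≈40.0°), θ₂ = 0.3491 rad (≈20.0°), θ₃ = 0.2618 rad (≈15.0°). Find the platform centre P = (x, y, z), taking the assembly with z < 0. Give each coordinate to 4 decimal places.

φ1=0.0°: virtual centre (0.2619, 0.0000, -0.0771), radius l
arm 2 at φ=120.0°: (R−r)+L cos θ2 = 0.2828;  centre 2 = (-0.1414, 0.2449, -0.0410)
centre 3 = (0.2859·cos240.0°, 0.2859·sin240.0°, -0.0311) = (-0.1430, -0.2476, -0.0311)
eliminate P² terms by subtracting sphere 1 from 2 and 3
[-0.8066 0.4898 0.0722]·P = 0.0071;  [-0.8098 -0.4952 0.0921]·P = 0.0082
Cramer: x(z) = -0.0094+0.1016z;  y(z) = -0.0011+0.0200z
quadratic in z: (1.0107)z²+(0.0991)z+(-0.0228)=0, √Δ=0.3195 → z ∈ {-0.2071, 0.1090}; z = -0.2071 (taking z<0)
x = -0.0305, y = -0.0052

(-0.0305, -0.0052, -0.2071)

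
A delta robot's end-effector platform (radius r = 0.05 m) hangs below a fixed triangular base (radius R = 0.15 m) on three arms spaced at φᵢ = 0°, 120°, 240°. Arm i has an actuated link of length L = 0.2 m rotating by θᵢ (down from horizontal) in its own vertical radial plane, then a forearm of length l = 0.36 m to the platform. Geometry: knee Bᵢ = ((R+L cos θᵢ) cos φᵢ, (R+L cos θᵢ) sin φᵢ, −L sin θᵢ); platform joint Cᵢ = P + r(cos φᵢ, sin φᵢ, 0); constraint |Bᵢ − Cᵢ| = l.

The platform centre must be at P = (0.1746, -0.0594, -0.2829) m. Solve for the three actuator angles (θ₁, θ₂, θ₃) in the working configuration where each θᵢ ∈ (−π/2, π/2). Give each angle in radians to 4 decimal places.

θ₁ = -0.2619, θ₂ = 1.1344, θ₃ = 0.7856

arm 1 (φ=0.0°): x'=0.1746, y'=-0.0594
  A=-0.0746, B=-0.2829, C=(l²−L²−A²−y'²−z²)/(2L)=0.0012
  γ=atan2(-0.2829,-0.0746)=-1.8286;  ψ=arccos(0.0041)=1.5667;  θ1=γ+ψ≈-0.2619
φ2=120.0° → target in arm frame (-0.1387, -0.1215)
  e−x'=0.2387;  (l²−L²−(e−x')²−y'²−z²)/2L = -0.1555
  θ2 = atan2(B,A) + arccos(C/0.3702) = 1.1344
arm 3 (φ=240.0°): x'=-0.0359, y'=0.1809
  A cos θ + B sin θ = C:  0.1359·cos θ + -0.2829·sin θ = -0.1040
  θ3 = atan2(B,A) + arccos(C/0.3138) = 0.7856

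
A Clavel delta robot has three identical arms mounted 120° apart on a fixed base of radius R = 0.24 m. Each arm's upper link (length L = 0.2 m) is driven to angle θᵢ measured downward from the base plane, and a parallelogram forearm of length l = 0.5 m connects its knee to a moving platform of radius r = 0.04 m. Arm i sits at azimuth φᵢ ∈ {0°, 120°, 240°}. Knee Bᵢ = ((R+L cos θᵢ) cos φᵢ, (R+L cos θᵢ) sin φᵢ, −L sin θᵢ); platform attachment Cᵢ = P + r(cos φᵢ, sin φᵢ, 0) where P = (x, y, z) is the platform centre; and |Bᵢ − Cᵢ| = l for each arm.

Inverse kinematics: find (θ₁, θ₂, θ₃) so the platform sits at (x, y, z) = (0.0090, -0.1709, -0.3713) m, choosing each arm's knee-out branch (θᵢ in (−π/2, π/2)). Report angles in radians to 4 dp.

θ₁ = 0.4365, θ₂ = 1.0474, θ₃ = -0.2617

rotate P by −φ1: (0.0090, -0.1709, -0.3713)
  A cos θ + B sin θ = C:  0.1910·cos θ + -0.3713·sin θ = 0.0161
  θ1 = atan2(B,A) + arccos(C/0.4175) = 0.4365
rotate P by −φ2: (-0.1525, 0.0777, -0.3713)
  e−x'=0.3525;  (l²−L²−(e−x')²−y'²−z²)/2L = -0.1454
  γ=atan2(-0.3713,0.3525)=-0.8114;  ψ=arccos(-0.2840)=1.8587;  θ2=γ+ψ≈1.0474
φ3=240.0° → target in arm frame (0.1435, 0.0932)
  A cos θ + B sin θ = C:  0.0565·cos θ + -0.3713·sin θ = 0.1506
  γ=atan2(-0.3713,0.0565)=-1.4198;  ψ=arccos(0.4011)=1.1581;  θ3=γ+ψ≈-0.2617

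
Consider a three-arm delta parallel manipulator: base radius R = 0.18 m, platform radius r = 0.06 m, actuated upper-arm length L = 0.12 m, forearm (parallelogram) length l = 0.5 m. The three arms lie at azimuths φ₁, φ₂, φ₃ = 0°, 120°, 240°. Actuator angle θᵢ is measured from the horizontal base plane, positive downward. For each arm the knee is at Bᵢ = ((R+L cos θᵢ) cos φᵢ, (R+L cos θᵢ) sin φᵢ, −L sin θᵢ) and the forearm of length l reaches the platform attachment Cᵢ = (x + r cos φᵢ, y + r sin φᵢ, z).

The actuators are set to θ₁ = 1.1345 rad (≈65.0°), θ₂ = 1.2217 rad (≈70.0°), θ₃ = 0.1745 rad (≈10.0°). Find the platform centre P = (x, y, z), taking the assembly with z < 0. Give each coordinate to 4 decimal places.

(-0.0737, -0.1558, -0.5162)

S1 = (0.1707·cos0.0°, 0.1707·sin0.0°, -0.1088) = (0.1707, 0.0000, -0.1088)
φ2=120.0°: virtual centre (-0.0805, 0.1395, -0.1128), radius l
arm 3 at φ=240.0°: e+L cos θ3 = 0.2382;  S3 = (-0.1191, -0.2063, -0.0208)
eliminate P² terms by subtracting sphere 1 from 2 and 3
linear system: -0.5025x+0.2789y = -0.0023−-0.0080z; -0.5796x+-0.4125y = 0.0162−0.1758z
Cramer: x(z) = -0.0096+0.1240z;  y(z) = -0.0257+0.2521z
quadratic in z: (1.0789)z²+(0.1598)z+(-0.2050)=0, √Δ=0.9540 → z ∈ {-0.5162, 0.3681}; z = -0.5162 (taking z<0)
x = -0.0737, y = -0.1558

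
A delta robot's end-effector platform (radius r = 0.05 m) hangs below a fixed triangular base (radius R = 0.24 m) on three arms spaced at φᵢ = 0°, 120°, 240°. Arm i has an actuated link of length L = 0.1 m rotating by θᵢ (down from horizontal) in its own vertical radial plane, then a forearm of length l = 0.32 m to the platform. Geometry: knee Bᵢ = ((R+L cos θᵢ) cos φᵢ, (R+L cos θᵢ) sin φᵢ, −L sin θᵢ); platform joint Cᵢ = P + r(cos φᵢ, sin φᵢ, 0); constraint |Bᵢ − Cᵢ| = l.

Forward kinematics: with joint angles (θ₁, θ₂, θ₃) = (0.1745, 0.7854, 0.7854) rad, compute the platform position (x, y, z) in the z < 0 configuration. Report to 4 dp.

(0.0406, 0.0000, -0.2197)

arm 1 at φ=0.0°: (R−r)+L cos θ1 = 0.2885;  centre 1 = (0.2885, 0.0000, -0.0174)
centre 2 = (0.2607·cos120.0°, 0.2607·sin120.0°, -0.0707) = (-0.1304, 0.2258, -0.0707)
centre 3 = (0.2607·cos240.0°, 0.2607·sin240.0°, -0.0707) = (-0.1304, -0.2258, -0.0707)
|centre ₂|²−|centre ₁|² = -0.0106;  |centre ₃|²−|centre ₁|² = -0.0106
plane₁₂: -0.8377x+0.4516y+-0.1067z = -0.0106
Cramer: x(z) = 0.0126-0.1274z;  y(z) = 0.0000+0.0000z
quadratic in z: (1.0162)z²+(0.1050)z+(-0.0260)=0, √Δ=0.3416 → z ∈ {-0.2197, 0.1164}; z = -0.2197 (taking z<0)
x = 0.0406, y = 0.0000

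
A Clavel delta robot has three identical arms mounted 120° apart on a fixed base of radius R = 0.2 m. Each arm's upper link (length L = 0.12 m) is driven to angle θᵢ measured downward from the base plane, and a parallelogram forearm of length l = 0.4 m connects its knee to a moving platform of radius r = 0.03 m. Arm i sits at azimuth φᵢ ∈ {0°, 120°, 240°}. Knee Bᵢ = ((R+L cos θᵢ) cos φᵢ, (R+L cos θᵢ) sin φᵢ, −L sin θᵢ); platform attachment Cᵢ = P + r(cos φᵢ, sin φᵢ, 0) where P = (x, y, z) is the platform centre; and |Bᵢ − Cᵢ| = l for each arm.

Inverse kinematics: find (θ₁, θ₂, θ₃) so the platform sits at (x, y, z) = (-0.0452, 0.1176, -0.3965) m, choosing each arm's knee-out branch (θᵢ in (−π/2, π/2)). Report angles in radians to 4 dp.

θ₁ = 1.2217, θ₂ = 0.2619, θ₃ = 1.3963

rotate P by −φ1: (-0.0452, 0.1176, -0.3965)
  e−x'=0.2152;  (l²−L²−(e−x')²−y'²−z²)/2L = -0.2990
  γ=atan2(-0.3965,0.2152)=-1.0735;  ψ=arccos(-0.6627)=2.2952;  θ1=γ+ψ≈1.2217
arm 2 (φ=120.0°): x'=0.1244, y'=-0.0197
  A cos θ + B sin θ = C:  0.0456·cos θ + -0.3965·sin θ = -0.0586
  γ=atan2(-0.3965,0.0456)=-1.4564;  ψ=arccos(-0.1469)=1.7183;  θ2=γ+ψ≈0.2619
φ3=240.0° → target in arm frame (-0.0792, -0.0979)
  e−x'=0.2492;  (l²−L²−(e−x')²−y'²−z²)/2L = -0.3472
  γ=atan2(-0.3965,0.2492)=-1.0096;  ψ=arccos(-0.7414)=2.4059;  θ3=γ+ψ≈1.3963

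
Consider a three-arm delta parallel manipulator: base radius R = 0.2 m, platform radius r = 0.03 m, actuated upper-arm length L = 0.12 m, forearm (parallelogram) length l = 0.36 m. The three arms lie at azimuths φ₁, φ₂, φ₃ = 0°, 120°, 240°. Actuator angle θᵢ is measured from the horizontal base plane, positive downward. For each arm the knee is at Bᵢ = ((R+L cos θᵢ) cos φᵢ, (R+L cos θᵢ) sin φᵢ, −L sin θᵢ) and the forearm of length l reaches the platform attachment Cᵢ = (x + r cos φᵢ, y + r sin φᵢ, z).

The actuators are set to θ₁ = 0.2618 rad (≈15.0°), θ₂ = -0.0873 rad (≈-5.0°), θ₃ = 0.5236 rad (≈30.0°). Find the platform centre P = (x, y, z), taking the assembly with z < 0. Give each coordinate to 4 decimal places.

φ1=0.0°: virtual centre (0.2859, 0.0000, -0.0311), radius l
φ2=120.0°: virtual centre (-0.1448, 0.2508, 0.0105), radius l
φ3=240.0°: virtual centre (-0.1370, -0.2372, -0.0600), radius l
|centre ₂|²−|centre ₁|² = 0.0012;  |centre ₃|²−|centre ₁|² = -0.0041
linear system: -0.8614x+0.5015y = 0.0012−0.0830z; -0.8457x+-0.4744y = -0.0041−-0.0579z
Cramer: x(z) = 0.0018+0.0125z;  y(z) = 0.0055-0.1442z
into |P−centre ₁|² = l²: 1.0209z² + 0.0535z + -0.0479 = 0;  Δ = 0.1983;  z = -0.2443 or 0.1919 → z<0 root = -0.2443
x = -0.0013, y = 0.0407

(-0.0013, 0.0407, -0.2443)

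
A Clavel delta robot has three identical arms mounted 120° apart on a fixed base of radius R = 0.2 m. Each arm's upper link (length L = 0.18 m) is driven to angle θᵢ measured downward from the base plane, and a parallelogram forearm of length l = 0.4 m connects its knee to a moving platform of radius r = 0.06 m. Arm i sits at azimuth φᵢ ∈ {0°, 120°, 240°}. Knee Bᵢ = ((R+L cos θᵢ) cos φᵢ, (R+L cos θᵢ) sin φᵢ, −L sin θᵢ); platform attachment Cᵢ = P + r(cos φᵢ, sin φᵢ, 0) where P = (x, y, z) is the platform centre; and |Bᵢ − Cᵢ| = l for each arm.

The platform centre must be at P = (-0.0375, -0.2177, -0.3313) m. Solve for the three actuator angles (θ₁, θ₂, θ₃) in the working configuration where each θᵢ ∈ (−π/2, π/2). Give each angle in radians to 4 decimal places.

arm 1 (φ=0.0°): x'=-0.0375, y'=-0.2177
  e−x'=0.1775;  (l²−L²−(e−x')²−y'²−z²)/2L = -0.1696
  √(A²+B²)=0.3759;  θ1 = -1.0789+2.0390 ≈ 0.9600
rotate P by −φ2: (-0.1698, 0.1413, -0.3313)
  A=0.3098, B=-0.3313, C=(l²−L²−A²−y'²−z²)/(2L)=-0.2725
  γ=atan2(-0.3313,0.3098)=-0.8189;  ψ=arccos(-0.6008)=2.2153;  θ2=γ+ψ≈1.3963
rotate P by −φ3: (0.2073, 0.0764, -0.3313)
  e−x'=-0.0673;  (l²−L²−(e−x')²−y'²−z²)/2L = 0.0208
  θ3 = atan2(B,A) + arccos(C/0.3381) = -0.2619

θ₁ = 0.9600, θ₂ = 1.3963, θ₃ = -0.2619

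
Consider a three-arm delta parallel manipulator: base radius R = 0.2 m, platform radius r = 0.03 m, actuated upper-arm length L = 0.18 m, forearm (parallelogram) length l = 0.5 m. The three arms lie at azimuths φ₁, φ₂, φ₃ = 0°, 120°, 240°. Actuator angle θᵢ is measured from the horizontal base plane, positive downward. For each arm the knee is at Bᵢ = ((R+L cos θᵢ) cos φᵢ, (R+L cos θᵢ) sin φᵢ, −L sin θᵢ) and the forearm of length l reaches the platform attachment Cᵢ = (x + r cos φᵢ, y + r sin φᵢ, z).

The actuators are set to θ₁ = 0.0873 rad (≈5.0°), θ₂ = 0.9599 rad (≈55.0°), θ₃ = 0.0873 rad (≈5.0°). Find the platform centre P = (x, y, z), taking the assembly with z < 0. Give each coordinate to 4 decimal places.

φ1=0.0°: virtual centre (0.3493, 0.0000, -0.0157), radius l
O2 = (0.2732·cos120.0°, 0.2732·sin120.0°, -0.1474) = (-0.1366, 0.2366, -0.1474)
arm 3 at φ=240.0°: e+L cos θ3 = 0.3493;  O3 = (-0.1747, -0.3025, -0.0157)
subtract pairs → two planes through P
[-0.9719 0.4733 -0.2635]·P = -0.0259;  [-1.0479 -0.6050 0.0000]·P = 0.0000
Cramer: x(z) = 0.0144-0.1471z;  y(z) = -0.0250+0.2547z
quadratic in z: (1.0865)z²+(0.1172)z+(-0.1370)=0, √Δ=0.7804 → z ∈ {-0.4131, 0.3052}; z = -0.4131 (taking z<0)
x = 0.0752, y = -0.1302

(0.0752, -0.1302, -0.4131)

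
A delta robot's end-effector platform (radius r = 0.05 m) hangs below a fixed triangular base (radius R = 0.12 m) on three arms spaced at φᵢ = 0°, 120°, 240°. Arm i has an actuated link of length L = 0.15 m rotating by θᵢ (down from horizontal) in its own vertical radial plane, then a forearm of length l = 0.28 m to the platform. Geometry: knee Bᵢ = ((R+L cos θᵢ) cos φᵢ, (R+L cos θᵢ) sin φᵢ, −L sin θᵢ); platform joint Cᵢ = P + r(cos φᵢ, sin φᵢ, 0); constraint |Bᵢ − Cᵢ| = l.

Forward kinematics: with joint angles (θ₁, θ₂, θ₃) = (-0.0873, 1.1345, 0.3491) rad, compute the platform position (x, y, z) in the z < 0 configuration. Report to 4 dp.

φ1=0.0°: virtual centre (0.2194, 0.0000, 0.0131), radius l
φ2=120.0°: virtual centre (-0.0667, 0.1155, -0.1359), radius l
centre 3 = (0.2110·cos240.0°, 0.2110·sin240.0°, -0.0513) = (-0.1055, -0.1827, -0.0513)
|centre ₂|²−|centre ₁|² = -0.0120;  |centre ₃|²−|centre ₁|² = -0.0012
plane₁₂: -0.5722x+0.2310y+-0.2981z = -0.0120
Cramer: x(z) = 0.0130-0.3860z;  y(z) = -0.0199+0.3340z
into |P−centre ₁|² = l²: 1.2606z² + 0.1199z + -0.0352 = 0;  Δ = 0.1920;  z = -0.2214 or 0.1262 → z<0 root = -0.2214
x = 0.0985, y = -0.0938

(0.0985, -0.0938, -0.2214)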